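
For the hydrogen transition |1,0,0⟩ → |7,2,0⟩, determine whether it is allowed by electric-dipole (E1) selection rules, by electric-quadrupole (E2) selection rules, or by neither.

E2

Δl = 2 − 0 = +2; l_i + l_f = 2.
Δm_l = +0.
E1 (Δl = ±1, |Δm_l| ≤ 1): not satisfied.
E2 (Δl = 0,±2, l_i+l_f ≥ 2, |Δm_l| ≤ 2): satisfied.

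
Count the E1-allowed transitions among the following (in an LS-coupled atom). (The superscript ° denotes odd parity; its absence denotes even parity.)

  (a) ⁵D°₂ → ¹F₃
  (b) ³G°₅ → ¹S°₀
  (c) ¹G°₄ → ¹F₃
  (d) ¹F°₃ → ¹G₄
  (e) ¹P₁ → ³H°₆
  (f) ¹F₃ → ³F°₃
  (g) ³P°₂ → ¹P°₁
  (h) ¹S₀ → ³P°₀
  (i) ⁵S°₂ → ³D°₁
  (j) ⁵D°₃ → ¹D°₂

(a) forbidden (ΔS fails)
(b) forbidden (parity, ΔS, ΔL, ΔJ fail)
(c) allowed
(d) allowed
(e) forbidden (ΔS, ΔL, ΔJ fail)
(f) forbidden (ΔS fails)
(g) forbidden (parity, ΔS fail)
(h) forbidden (ΔS, ΔJ fail)
(i) forbidden (parity, ΔS, ΔL fail)
(j) forbidden (parity, ΔS fail)
Total allowed: 2 of 10.

2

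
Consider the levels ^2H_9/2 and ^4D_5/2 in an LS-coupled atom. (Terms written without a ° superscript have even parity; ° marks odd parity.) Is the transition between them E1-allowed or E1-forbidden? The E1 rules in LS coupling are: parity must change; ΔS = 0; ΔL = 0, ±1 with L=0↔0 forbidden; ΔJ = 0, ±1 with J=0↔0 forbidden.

Reading off the term symbols: S 1/2→3/2, L 5→2, J 9/2→5/2, parity even→even.
Parity must change: even → even — fails.
ΔS = 0: S: 1/2 → 3/2 — fails.
ΔL = 0, ±1 (not L=0↔0): L: 5 → 2, ΔL = -3 — fails.
ΔJ = 0, ±1 (not J=0↔0): J: 9/2 → 5/2, ΔJ = -2 — fails.
Rule(s) violated: parity, ΔS, ΔL, ΔJ.

forbidden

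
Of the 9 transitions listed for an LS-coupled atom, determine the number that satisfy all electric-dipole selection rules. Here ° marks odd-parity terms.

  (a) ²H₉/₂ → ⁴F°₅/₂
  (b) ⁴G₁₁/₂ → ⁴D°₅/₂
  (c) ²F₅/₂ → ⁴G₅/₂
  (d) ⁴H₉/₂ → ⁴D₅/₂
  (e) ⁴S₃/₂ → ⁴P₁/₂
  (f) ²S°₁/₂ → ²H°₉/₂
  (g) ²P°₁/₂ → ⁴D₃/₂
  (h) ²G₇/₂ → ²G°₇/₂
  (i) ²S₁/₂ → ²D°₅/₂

(a) forbidden (ΔS, ΔL, ΔJ fail)
(b) forbidden (ΔL, ΔJ fail)
(c) forbidden (parity, ΔS fail)
(d) forbidden (parity, ΔL, ΔJ fail)
(e) forbidden (parity fails)
(f) forbidden (parity, ΔL, ΔJ fail)
(g) forbidden (ΔS fails)
(h) allowed
(i) forbidden (ΔL, ΔJ fail)
Total allowed: 1 of 9.

1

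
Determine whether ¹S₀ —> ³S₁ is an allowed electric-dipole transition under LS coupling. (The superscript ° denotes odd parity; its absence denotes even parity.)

Initial level: S=0, L=0, J=0, parity even. Final level: S=1, L=0, J=1, parity even.
Parity must change: even → even — fails.
ΔS = 0: S: 0 → 1 — fails.
ΔL = 0, ±1 (not L=0↔0): L: 0 → 0, ΔL = +0 — fails.
ΔJ = 0, ±1 (not J=0↔0): J: 0 → 1, ΔJ = +1 — ok.
Rule(s) violated: parity, ΔS, ΔL.

forbidden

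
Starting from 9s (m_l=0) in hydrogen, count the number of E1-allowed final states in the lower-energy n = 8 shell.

3

E1 requires Δl = ±1, so l_f ∈ {-1, 1}; with 0 ≤ l_f ≤ n_f−1 = 7, the allowed l_f values are {1}.
For l_f = 1: m_f ∈ {m_i−1, m_i, m_i+1} ∩ [−1, 1] = {-1, 0, 1} → 3 states.
Total: 3.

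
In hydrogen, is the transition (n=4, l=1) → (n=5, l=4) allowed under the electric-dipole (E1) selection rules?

forbidden

Initial l = 1, final l = 4, so Δl = +3. E1 requires Δl = ±1: fails.
The transition is electric-dipole forbidden.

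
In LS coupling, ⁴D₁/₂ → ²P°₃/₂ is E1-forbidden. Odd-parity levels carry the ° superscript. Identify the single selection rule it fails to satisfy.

Initial level: S=3/2, L=2, J=1/2, parity even. Final level: S=1/2, L=1, J=3/2, parity odd.
Parity must change: even → odd — passes.
ΔS = 0: S: 3/2 → 1/2 — fails.
ΔL = 0, ±1 (not L=0↔0): L: 2 → 1, ΔL = -1 — passes.
ΔJ = 0, ±1 (not J=0↔0): J: 1/2 → 3/2, ΔJ = +1 — passes.

the ΔS = 0 rule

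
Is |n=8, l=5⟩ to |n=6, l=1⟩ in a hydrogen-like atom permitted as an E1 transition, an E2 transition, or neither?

Δl = 1 − 5 = -4; l_i + l_f = 6.
E1 (Δl = ±1): not satisfied.
E2 (Δl = 0,±2, l_i+l_f ≥ 2): not satisfied.

neither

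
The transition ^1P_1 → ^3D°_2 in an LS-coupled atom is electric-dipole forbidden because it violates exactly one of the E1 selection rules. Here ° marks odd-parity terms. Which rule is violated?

the ΔS = 0 rule

Initial level: S=0, L=1, J=1, parity even. Final level: S=1, L=2, J=2, parity odd.
Parity must change: even → odd — satisfied.
ΔS = 0: S: 0 → 1 — violated.
ΔJ = 0, ±1 (not J=0↔0): J: 1 → 2, ΔJ = +1 — satisfied.
ΔL = 0, ±1 (not L=0↔0): L: 1 → 2, ΔL = +1 — satisfied.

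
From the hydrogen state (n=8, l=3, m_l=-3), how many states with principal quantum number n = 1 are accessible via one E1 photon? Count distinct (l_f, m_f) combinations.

0

E1 requires l_f ∈ {2, 4}, but neither lies in [0, 0], so no final state is reachable.
Total: 0.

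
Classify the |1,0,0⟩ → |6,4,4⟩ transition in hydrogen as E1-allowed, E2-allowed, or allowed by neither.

neither

Δl = 4 − 0 = +4; l_i + l_f = 4.
Δm_l = +4.
E1 (Δl = ±1, |Δm_l| ≤ 1): not satisfied.
E2 (Δl = 0,±2, l_i+l_f ≥ 2, |Δm_l| ≤ 2): not satisfied.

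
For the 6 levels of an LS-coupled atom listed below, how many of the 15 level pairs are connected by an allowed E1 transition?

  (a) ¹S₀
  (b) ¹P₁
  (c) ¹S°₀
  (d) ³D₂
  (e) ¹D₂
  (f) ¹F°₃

2

(a)–(b): forbidden (parity).
(a)–(c): forbidden (ΔL, ΔJ).
(a)–(d): forbidden (parity, ΔS, ΔL, ΔJ).
(a)–(e): forbidden (parity, ΔL, ΔJ).
(a)–(f): forbidden (ΔL, ΔJ).
(b)–(c): allowed.
(b)–(d): forbidden (parity, ΔS).
(b)–(e): forbidden (parity).
(b)–(f): forbidden (ΔL, ΔJ).
(c)–(d): forbidden (ΔS, ΔL, ΔJ).
(c)–(e): forbidden (ΔL, ΔJ).
(c)–(f): forbidden (parity, ΔL, ΔJ).
(d)–(e): forbidden (parity, ΔS).
(d)–(f): forbidden (ΔS).
(e)–(f): allowed.
Allowed pairs: 2 of 15.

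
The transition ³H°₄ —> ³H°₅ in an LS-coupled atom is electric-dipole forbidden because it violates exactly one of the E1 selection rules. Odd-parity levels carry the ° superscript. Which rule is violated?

parity

Reading off the term symbols: S 1→1, L 5→5, J 4→5, parity odd→odd.
Parity must change: odd → odd — fails.
ΔS = 0: S: 1 → 1 — passes.
ΔL = 0, ±1 (not L=0↔0): L: 5 → 5, ΔL = +0 — passes.
ΔJ = 0, ±1 (not J=0↔0): J: 4 → 5, ΔJ = +1 — passes.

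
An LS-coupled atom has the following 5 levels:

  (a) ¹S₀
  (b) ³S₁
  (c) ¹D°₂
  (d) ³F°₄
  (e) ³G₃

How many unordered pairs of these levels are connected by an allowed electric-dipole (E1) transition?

(a)–(b): forbidden (parity, ΔS, ΔL).
(a)–(c): forbidden (ΔL, ΔJ).
(a)–(d): forbidden (ΔS, ΔL, ΔJ).
(a)–(e): forbidden (parity, ΔS, ΔL, ΔJ).
(b)–(c): forbidden (ΔS, ΔL).
(b)–(d): forbidden (ΔL, ΔJ).
(b)–(e): forbidden (parity, ΔL, ΔJ).
(c)–(d): forbidden (parity, ΔS, ΔJ).
(c)–(e): forbidden (ΔS, ΔL).
(d)–(e): allowed.
Allowed pairs: 1 of 10.

1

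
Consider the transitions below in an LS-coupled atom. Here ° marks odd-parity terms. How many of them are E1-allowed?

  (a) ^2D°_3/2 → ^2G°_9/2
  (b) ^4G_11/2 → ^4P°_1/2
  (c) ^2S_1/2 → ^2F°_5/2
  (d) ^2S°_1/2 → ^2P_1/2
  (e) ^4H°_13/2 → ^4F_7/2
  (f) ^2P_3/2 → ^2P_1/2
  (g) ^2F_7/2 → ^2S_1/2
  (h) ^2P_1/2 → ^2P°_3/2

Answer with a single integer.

2

(a) forbidden (parity, ΔL, ΔJ fail)
(b) forbidden (ΔL, ΔJ fail)
(c) forbidden (ΔL, ΔJ fail)
(d) allowed
(e) forbidden (ΔL, ΔJ fail)
(f) forbidden (parity fails)
(g) forbidden (parity, ΔL, ΔJ fail)
(h) allowed
Total allowed: 2 of 8.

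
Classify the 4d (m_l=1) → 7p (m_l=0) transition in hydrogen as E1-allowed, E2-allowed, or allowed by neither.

Δl = 1 − 2 = -1; l_i + l_f = 3.
Δm_l = -1.
E1 (Δl = ±1, |Δm_l| ≤ 1): satisfied.
E2 (Δl = 0,±2, l_i+l_f ≥ 2, |Δm_l| ≤ 2): not satisfied.

E1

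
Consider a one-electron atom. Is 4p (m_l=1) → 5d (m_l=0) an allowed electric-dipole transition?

allowed

Δl = 2 − 1 = +1; the E1 rule Δl = ±1 is ok.
m_l: 1 → 0 (Δm_l = -1). |Δm_l| ≤ 1 ok.
All E1 selection rules are satisfied.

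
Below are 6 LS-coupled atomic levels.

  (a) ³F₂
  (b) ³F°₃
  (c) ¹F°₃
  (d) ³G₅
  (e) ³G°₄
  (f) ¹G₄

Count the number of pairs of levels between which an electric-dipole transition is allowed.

(a)–(b): allowed.
(a)–(c): forbidden (ΔS).
(a)–(d): forbidden (parity, ΔJ).
(a)–(e): forbidden (ΔJ).
(a)–(f): forbidden (parity, ΔS, ΔJ).
(b)–(c): forbidden (parity, ΔS).
(b)–(d): forbidden (ΔJ).
(b)–(e): forbidden (parity).
(b)–(f): forbidden (ΔS).
(c)–(d): forbidden (ΔS, ΔJ).
(c)–(e): forbidden (parity, ΔS).
(c)–(f): allowed.
(d)–(e): allowed.
(d)–(f): forbidden (parity, ΔS).
(e)–(f): forbidden (ΔS).
Allowed pairs: 3 of 15.

3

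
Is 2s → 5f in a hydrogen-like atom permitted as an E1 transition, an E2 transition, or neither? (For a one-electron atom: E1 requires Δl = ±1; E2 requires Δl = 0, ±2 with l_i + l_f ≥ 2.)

Δl = 3 − 0 = +3; l_i + l_f = 3.
E1 (Δl = ±1): not satisfied.
E2 (Δl = 0,±2, l_i+l_f ≥ 2): not satisfied.

neither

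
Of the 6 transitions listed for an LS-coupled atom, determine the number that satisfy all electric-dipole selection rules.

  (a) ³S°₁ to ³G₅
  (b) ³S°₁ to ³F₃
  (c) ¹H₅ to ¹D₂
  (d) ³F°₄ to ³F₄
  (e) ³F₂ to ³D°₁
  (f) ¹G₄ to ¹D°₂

(a) forbidden (ΔL, ΔJ fail)
(b) forbidden (ΔL, ΔJ fail)
(c) forbidden (parity, ΔL, ΔJ fail)
(d) allowed
(e) allowed
(f) forbidden (ΔL, ΔJ fail)
Total allowed: 2 of 6.

2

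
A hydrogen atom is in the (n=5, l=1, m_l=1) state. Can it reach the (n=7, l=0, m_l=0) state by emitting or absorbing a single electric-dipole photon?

l: 1 → 0 (Δl = -1). Δl = ±1 satisfied.
m_l: 1 → 0 (Δm_l = -1). |Δm_l| ≤ 1 satisfied.
All E1 selection rules are satisfied.

allowed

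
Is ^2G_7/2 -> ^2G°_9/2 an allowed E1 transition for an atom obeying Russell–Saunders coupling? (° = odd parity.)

Parity must change: even → odd — passes.
ΔS = 0: S: 1/2 → 1/2 — passes.
ΔL = 0, ±1 (not L=0↔0): L: 4 → 4, ΔL = +0 — passes.
ΔJ = 0, ±1 (not J=0↔0): J: 7/2 → 9/2, ΔJ = +1 — passes.
All four E1 rules are satisfied.

allowed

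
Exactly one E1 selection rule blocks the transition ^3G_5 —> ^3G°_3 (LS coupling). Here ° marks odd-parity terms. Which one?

the ΔJ = 0, ±1 rule

Reading off the term symbols: S 1→1, L 4→4, J 5→3, parity even→odd.
Parity must change: even → odd — passes.
ΔS = 0: S: 1 → 1 — passes.
ΔL = 0, ±1 (not L=0↔0): L: 4 → 4, ΔL = +0 — passes.
ΔJ = 0, ±1 (not J=0↔0): J: 5 → 3, ΔJ = -2 — fails.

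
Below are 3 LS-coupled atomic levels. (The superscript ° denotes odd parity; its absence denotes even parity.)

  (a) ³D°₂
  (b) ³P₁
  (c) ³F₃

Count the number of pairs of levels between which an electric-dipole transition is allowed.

2

(a)–(b): allowed.
(a)–(c): allowed.
(b)–(c): forbidden (parity, ΔL, ΔJ).
Allowed pairs: 2 of 3.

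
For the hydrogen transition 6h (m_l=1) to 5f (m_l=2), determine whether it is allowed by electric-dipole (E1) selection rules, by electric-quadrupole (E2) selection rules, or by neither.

E2

Δl = 3 − 5 = -2; l_i + l_f = 8.
Δm_l = +1.
E1 (Δl = ±1, |Δm_l| ≤ 1): not satisfied.
E2 (Δl = 0,±2, l_i+l_f ≥ 2, |Δm_l| ≤ 2): satisfied.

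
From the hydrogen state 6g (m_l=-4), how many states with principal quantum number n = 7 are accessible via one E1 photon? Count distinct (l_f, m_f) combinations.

E1 requires Δl = ±1, so l_f ∈ {3, 5}; with 0 ≤ l_f ≤ n_f−1 = 6, the allowed l_f values are {3, 5}.
For l_f = 3: m_f ∈ {m_i−1, m_i, m_i+1} ∩ [−3, 3] = {-3} → 1 state.
For l_f = 5: m_f ∈ {m_i−1, m_i, m_i+1} ∩ [−5, 5] = {-5, -4, -3} → 3 states.
Total: 4.

4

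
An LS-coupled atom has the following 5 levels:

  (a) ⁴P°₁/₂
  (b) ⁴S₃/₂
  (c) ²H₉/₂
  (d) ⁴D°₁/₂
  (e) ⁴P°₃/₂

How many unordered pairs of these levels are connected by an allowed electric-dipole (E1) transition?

(a)–(b): allowed.
(a)–(c): forbidden (ΔS, ΔL, ΔJ).
(a)–(d): forbidden (parity).
(a)–(e): forbidden (parity).
(b)–(c): forbidden (parity, ΔS, ΔL, ΔJ).
(b)–(d): forbidden (ΔL).
(b)–(e): allowed.
(c)–(d): forbidden (ΔS, ΔL, ΔJ).
(c)–(e): forbidden (ΔS, ΔL, ΔJ).
(d)–(e): forbidden (parity).
Allowed pairs: 2 of 10.

2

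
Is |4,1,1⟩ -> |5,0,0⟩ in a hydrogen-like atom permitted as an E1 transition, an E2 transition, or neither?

Δl = 0 − 1 = -1; l_i + l_f = 1.
Δm_l = -1.
E1 (Δl = ±1, |Δm_l| ≤ 1): satisfied.
E2 (Δl = 0,±2, l_i+l_f ≥ 2, |Δm_l| ≤ 2): not satisfied.

E1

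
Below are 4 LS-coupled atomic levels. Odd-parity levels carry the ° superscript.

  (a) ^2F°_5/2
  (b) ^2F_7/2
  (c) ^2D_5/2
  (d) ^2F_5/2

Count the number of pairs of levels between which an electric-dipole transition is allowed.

(a)–(b): allowed.
(a)–(c): allowed.
(a)–(d): allowed.
(b)–(c): forbidden (parity).
(b)–(d): forbidden (parity).
(c)–(d): forbidden (parity).
Allowed pairs: 3 of 6.

3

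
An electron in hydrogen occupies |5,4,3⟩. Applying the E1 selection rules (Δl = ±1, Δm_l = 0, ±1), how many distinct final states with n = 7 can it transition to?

5

E1 requires Δl = ±1, so l_f ∈ {3, 5}; with 0 ≤ l_f ≤ n_f−1 = 6, the allowed l_f values are {3, 5}.
For l_f = 3: m_f ∈ {m_i−1, m_i, m_i+1} ∩ [−3, 3] = {2, 3} → 2 states.
For l_f = 5: m_f ∈ {m_i−1, m_i, m_i+1} ∩ [−5, 5] = {2, 3, 4} → 3 states.
Total: 5.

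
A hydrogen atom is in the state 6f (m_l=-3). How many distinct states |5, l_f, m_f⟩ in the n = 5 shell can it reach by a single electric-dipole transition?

4

E1 requires Δl = ±1, so l_f ∈ {2, 4}; with 0 ≤ l_f ≤ n_f−1 = 4, the allowed l_f values are {2, 4}.
For l_f = 2: m_f ∈ {m_i−1, m_i, m_i+1} ∩ [−2, 2] = {-2} → 1 state.
For l_f = 4: m_f ∈ {m_i−1, m_i, m_i+1} ∩ [−4, 4] = {-4, -3, -2} → 3 states.
Total: 4.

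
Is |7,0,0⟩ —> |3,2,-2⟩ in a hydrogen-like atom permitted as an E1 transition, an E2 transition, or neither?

Δl = 2 − 0 = +2; l_i + l_f = 2.
Δm_l = -2.
E1 (Δl = ±1, |Δm_l| ≤ 1): not satisfied.
E2 (Δl = 0,±2, l_i+l_f ≥ 2, |Δm_l| ≤ 2): satisfied.

E2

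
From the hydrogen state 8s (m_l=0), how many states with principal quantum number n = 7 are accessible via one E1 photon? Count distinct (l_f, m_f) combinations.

E1 requires Δl = ±1, so l_f ∈ {-1, 1}; with 0 ≤ l_f ≤ n_f−1 = 6, the allowed l_f values are {1}.
For l_f = 1: m_f ∈ {m_i−1, m_i, m_i+1} ∩ [−1, 1] = {-1, 0, 1} → 3 states.
Total: 3.

3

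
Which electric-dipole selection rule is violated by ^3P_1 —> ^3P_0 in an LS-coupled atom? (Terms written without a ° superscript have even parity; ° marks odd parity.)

Parity must change: even → even — violated.
ΔS = 0: S: 1 → 1 — satisfied.
ΔL = 0, ±1 (not L=0↔0): L: 1 → 1, ΔL = +0 — satisfied.
ΔJ = 0, ±1 (not J=0↔0): J: 1 → 0, ΔJ = -1 — satisfied.

parity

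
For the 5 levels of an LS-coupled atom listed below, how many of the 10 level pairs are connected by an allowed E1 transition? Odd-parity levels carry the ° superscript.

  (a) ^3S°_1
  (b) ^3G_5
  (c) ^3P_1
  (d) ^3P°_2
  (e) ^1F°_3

2

(a)–(b): forbidden (ΔL, ΔJ).
(a)–(c): allowed.
(a)–(d): forbidden (parity).
(a)–(e): forbidden (parity, ΔS, ΔL, ΔJ).
(b)–(c): forbidden (parity, ΔL, ΔJ).
(b)–(d): forbidden (ΔL, ΔJ).
(b)–(e): forbidden (ΔS, ΔJ).
(c)–(d): allowed.
(c)–(e): forbidden (ΔS, ΔL, ΔJ).
(d)–(e): forbidden (parity, ΔS, ΔL).
Allowed pairs: 2 of 10.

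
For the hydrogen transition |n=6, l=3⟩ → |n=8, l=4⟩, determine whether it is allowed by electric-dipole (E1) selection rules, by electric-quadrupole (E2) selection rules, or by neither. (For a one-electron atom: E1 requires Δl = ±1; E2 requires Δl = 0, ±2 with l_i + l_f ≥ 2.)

Δl = 4 − 3 = +1; l_i + l_f = 7.
E1 (Δl = ±1): satisfied.
E2 (Δl = 0,±2, l_i+l_f ≥ 2): not satisfied.

E1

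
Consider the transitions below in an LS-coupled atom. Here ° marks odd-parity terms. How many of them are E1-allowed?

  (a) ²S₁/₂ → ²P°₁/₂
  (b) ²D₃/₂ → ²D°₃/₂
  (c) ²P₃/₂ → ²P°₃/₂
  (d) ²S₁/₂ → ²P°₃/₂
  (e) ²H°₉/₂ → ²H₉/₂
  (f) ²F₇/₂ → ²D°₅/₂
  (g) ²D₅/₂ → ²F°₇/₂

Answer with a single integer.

(a) allowed
(b) allowed
(c) allowed
(d) allowed
(e) allowed
(f) allowed
(g) allowed
Total allowed: 7 of 7.

7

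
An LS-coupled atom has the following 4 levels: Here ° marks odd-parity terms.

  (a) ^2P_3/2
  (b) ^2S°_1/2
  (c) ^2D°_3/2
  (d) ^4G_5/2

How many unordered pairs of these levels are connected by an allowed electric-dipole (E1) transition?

(a)–(b): allowed.
(a)–(c): allowed.
(a)–(d): forbidden (parity, ΔS, ΔL).
(b)–(c): forbidden (parity, ΔL).
(b)–(d): forbidden (ΔS, ΔL, ΔJ).
(c)–(d): forbidden (ΔS, ΔL).
Allowed pairs: 2 of 6.

2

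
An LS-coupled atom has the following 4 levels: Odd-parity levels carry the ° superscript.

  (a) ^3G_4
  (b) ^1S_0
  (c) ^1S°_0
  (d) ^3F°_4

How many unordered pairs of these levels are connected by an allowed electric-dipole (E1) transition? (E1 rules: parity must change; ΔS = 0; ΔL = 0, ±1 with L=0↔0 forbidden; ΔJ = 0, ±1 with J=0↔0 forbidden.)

(a)–(b): forbidden (parity, ΔS, ΔL, ΔJ).
(a)–(c): forbidden (ΔS, ΔL, ΔJ).
(a)–(d): allowed.
(b)–(c): forbidden (ΔL, ΔJ).
(b)–(d): forbidden (ΔS, ΔL, ΔJ).
(c)–(d): forbidden (parity, ΔS, ΔL, ΔJ).
Allowed pairs: 1 of 6.

1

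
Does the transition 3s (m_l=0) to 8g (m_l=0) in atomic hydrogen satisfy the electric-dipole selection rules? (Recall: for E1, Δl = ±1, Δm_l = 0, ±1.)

forbidden

Initial l = 0, final l = 4, so Δl = +4. E1 requires Δl = ±1: fails.
m_l: 0 → 0 (Δm_l = +0). |Δm_l| ≤ 1 passes.
The transition is electric-dipole forbidden.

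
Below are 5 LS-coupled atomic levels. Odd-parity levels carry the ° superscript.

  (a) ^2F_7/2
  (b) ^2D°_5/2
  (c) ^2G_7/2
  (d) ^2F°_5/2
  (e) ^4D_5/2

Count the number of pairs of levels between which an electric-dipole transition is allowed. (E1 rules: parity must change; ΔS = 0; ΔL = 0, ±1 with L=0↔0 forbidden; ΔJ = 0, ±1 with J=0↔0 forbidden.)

(a)–(b): allowed.
(a)–(c): forbidden (parity).
(a)–(d): allowed.
(a)–(e): forbidden (parity, ΔS).
(b)–(c): forbidden (ΔL).
(b)–(d): forbidden (parity).
(b)–(e): forbidden (ΔS).
(c)–(d): allowed.
(c)–(e): forbidden (parity, ΔS, ΔL).
(d)–(e): forbidden (ΔS).
Allowed pairs: 3 of 10.

3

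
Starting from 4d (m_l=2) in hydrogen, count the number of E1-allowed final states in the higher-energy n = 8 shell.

E1 requires Δl = ±1, so l_f ∈ {1, 3}; with 0 ≤ l_f ≤ n_f−1 = 7, the allowed l_f values are {1, 3}.
For l_f = 1: m_f ∈ {m_i−1, m_i, m_i+1} ∩ [−1, 1] = {1} → 1 state.
For l_f = 3: m_f ∈ {m_i−1, m_i, m_i+1} ∩ [−3, 3] = {1, 2, 3} → 3 states.
Total: 4.

4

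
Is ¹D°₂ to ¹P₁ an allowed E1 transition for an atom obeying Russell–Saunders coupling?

allowed

Parity must change: odd → even — ✓.
ΔS = 0: S: 0 → 0 — ✓.
ΔL = 0, ±1 (not L=0↔0): L: 2 → 1, ΔL = -1 — ✓.
ΔJ = 0, ±1 (not J=0↔0): J: 2 → 1, ΔJ = -1 — ✓.
All four E1 rules are satisfied.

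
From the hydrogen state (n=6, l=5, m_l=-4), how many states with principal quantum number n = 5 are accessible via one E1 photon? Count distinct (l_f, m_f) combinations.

2

E1 requires Δl = ±1, so l_f ∈ {4, 6}; with 0 ≤ l_f ≤ n_f−1 = 4, the allowed l_f values are {4}.
For l_f = 4: m_f ∈ {m_i−1, m_i, m_i+1} ∩ [−4, 4] = {-4, -3} → 2 states.
Total: 2.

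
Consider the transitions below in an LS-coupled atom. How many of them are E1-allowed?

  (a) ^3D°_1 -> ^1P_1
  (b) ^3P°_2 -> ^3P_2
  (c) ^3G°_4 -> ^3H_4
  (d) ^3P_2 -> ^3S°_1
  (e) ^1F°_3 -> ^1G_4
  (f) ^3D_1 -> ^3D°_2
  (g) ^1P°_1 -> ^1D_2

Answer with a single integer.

6

(a) forbidden (ΔS fails)
(b) allowed
(c) allowed
(d) allowed
(e) allowed
(f) allowed
(g) allowed
Total allowed: 6 of 7.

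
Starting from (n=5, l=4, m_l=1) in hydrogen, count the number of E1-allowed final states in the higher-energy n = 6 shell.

6

E1 requires Δl = ±1, so l_f ∈ {3, 5}; with 0 ≤ l_f ≤ n_f−1 = 5, the allowed l_f values are {3, 5}.
For l_f = 3: m_f ∈ {m_i−1, m_i, m_i+1} ∩ [−3, 3] = {0, 1, 2} → 3 states.
For l_f = 5: m_f ∈ {m_i−1, m_i, m_i+1} ∩ [−5, 5] = {0, 1, 2} → 3 states.
Total: 6.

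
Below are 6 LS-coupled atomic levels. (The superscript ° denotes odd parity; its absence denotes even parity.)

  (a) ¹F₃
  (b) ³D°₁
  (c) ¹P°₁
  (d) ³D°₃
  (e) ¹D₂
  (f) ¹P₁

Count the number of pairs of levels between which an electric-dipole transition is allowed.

2

(a)–(b): forbidden (ΔS, ΔJ).
(a)–(c): forbidden (ΔL, ΔJ).
(a)–(d): forbidden (ΔS).
(a)–(e): forbidden (parity).
(a)–(f): forbidden (parity, ΔL, ΔJ).
(b)–(c): forbidden (parity, ΔS).
(b)–(d): forbidden (parity, ΔJ).
(b)–(e): forbidden (ΔS).
(b)–(f): forbidden (ΔS).
(c)–(d): forbidden (parity, ΔS, ΔJ).
(c)–(e): allowed.
(c)–(f): allowed.
(d)–(e): forbidden (ΔS).
(d)–(f): forbidden (ΔS, ΔJ).
(e)–(f): forbidden (parity).
Allowed pairs: 2 of 15.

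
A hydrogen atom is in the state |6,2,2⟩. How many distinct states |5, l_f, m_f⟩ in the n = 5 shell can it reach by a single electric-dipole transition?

E1 requires Δl = ±1, so l_f ∈ {1, 3}; with 0 ≤ l_f ≤ n_f−1 = 4, the allowed l_f values are {1, 3}.
For l_f = 1: m_f ∈ {m_i−1, m_i, m_i+1} ∩ [−1, 1] = {1} → 1 state.
For l_f = 3: m_f ∈ {m_i−1, m_i, m_i+1} ∩ [−3, 3] = {1, 2, 3} → 3 states.
Total: 4.

4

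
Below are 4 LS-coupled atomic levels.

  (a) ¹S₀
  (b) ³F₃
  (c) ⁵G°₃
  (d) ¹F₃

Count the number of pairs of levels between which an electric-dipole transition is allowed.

(a)–(b): forbidden (parity, ΔS, ΔL, ΔJ).
(a)–(c): forbidden (ΔS, ΔL, ΔJ).
(a)–(d): forbidden (parity, ΔL, ΔJ).
(b)–(c): forbidden (ΔS).
(b)–(d): forbidden (parity, ΔS).
(c)–(d): forbidden (ΔS).
Allowed pairs: 0 of 6.

0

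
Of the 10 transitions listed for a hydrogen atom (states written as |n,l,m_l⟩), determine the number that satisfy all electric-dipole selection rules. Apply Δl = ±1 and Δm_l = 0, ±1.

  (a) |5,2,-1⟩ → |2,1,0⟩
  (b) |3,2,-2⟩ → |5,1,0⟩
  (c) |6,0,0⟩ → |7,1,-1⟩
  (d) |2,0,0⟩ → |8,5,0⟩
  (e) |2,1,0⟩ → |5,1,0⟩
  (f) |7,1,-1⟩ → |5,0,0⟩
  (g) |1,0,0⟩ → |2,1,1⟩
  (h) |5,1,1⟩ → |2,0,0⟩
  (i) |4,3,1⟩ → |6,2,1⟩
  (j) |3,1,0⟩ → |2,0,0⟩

7

(a) allowed
(b) forbidden — Δm_l = +2 (E1 requires Δm_l = 0, ±1)
(c) allowed
(d) forbidden — Δl = +5 (E1 requires Δl = ±1)
(e) forbidden — Δl = +0 (E1 requires Δl = ±1)
(f) allowed
(g) allowed
(h) allowed
(i) allowed
(j) allowed
Total allowed: 7 of 10.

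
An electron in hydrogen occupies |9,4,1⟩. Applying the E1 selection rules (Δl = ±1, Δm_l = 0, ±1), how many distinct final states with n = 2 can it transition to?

E1 requires l_f ∈ {3, 5}, but neither lies in [0, 1], so no final state is reachable.
Total: 0.

0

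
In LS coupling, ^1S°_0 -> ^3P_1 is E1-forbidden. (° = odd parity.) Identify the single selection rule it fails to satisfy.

the ΔS = 0 rule

Parity must change: odd → even — satisfied.
ΔS = 0: S: 0 → 1 — violated.
ΔL = 0, ±1 (not L=0↔0): L: 0 → 1, ΔL = +1 — satisfied.
ΔJ = 0, ±1 (not J=0↔0): J: 0 → 1, ΔJ = +1 — satisfied.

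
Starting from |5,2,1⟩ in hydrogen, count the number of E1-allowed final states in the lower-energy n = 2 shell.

E1 requires Δl = ±1, so l_f ∈ {1, 3}; with 0 ≤ l_f ≤ n_f−1 = 1, the allowed l_f values are {1}.
For l_f = 1: m_f ∈ {m_i−1, m_i, m_i+1} ∩ [−1, 1] = {0, 1} → 2 states.
Total: 2.

2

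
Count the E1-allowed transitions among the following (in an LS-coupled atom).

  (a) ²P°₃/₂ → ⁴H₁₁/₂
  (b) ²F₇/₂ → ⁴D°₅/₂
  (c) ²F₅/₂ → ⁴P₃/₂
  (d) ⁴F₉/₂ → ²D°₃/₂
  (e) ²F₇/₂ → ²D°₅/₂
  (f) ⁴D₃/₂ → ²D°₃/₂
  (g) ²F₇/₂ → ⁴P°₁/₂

1

(a) forbidden (ΔS, ΔL, ΔJ fail)
(b) forbidden (ΔS fails)
(c) forbidden (parity, ΔS, ΔL fail)
(d) forbidden (ΔS, ΔJ fail)
(e) allowed
(f) forbidden (ΔS fails)
(g) forbidden (ΔS, ΔL, ΔJ fail)
Total allowed: 1 of 7.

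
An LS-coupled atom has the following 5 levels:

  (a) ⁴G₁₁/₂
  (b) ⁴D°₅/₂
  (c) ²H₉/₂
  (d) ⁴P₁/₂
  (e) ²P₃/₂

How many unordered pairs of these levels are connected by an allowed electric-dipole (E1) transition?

(a)–(b): forbidden (ΔL, ΔJ).
(a)–(c): forbidden (parity, ΔS).
(a)–(d): forbidden (parity, ΔL, ΔJ).
(a)–(e): forbidden (parity, ΔS, ΔL, ΔJ).
(b)–(c): forbidden (ΔS, ΔL, ΔJ).
(b)–(d): forbidden (ΔJ).
(b)–(e): forbidden (ΔS).
(c)–(d): forbidden (parity, ΔS, ΔL, ΔJ).
(c)–(e): forbidden (parity, ΔL, ΔJ).
(d)–(e): forbidden (parity, ΔS).
Allowed pairs: 0 of 10.

0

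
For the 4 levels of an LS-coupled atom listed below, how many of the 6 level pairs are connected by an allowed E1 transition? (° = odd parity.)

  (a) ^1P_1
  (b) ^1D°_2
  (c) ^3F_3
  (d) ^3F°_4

(a)–(b): allowed.
(a)–(c): forbidden (parity, ΔS, ΔL, ΔJ).
(a)–(d): forbidden (ΔS, ΔL, ΔJ).
(b)–(c): forbidden (ΔS).
(b)–(d): forbidden (parity, ΔS, ΔJ).
(c)–(d): allowed.
Allowed pairs: 2 of 6.

2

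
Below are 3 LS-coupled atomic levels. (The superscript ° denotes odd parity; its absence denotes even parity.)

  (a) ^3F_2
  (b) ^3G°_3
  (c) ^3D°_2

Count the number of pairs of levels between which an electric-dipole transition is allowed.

2

(a)–(b): allowed.
(a)–(c): allowed.
(b)–(c): forbidden (parity, ΔL).
Allowed pairs: 2 of 3.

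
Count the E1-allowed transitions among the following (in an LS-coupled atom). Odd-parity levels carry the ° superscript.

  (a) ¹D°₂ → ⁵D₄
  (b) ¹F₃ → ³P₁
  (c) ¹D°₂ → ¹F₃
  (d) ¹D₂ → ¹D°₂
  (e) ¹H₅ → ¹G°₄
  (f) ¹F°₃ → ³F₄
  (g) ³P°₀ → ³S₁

4

(a) forbidden (ΔS, ΔJ fail)
(b) forbidden (parity, ΔS, ΔL, ΔJ fail)
(c) allowed
(d) allowed
(e) allowed
(f) forbidden (ΔS fails)
(g) allowed
Total allowed: 4 of 7.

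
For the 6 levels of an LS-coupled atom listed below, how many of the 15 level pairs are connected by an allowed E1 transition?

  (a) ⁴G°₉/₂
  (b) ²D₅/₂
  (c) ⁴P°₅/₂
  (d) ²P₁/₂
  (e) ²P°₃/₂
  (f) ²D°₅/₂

3

(a)–(b): forbidden (ΔS, ΔL, ΔJ).
(a)–(c): forbidden (parity, ΔL, ΔJ).
(a)–(d): forbidden (ΔS, ΔL, ΔJ).
(a)–(e): forbidden (parity, ΔS, ΔL, ΔJ).
(a)–(f): forbidden (parity, ΔS, ΔL, ΔJ).
(b)–(c): forbidden (ΔS).
(b)–(d): forbidden (parity, ΔJ).
(b)–(e): allowed.
(b)–(f): allowed.
(c)–(d): forbidden (ΔS, ΔJ).
(c)–(e): forbidden (parity, ΔS).
(c)–(f): forbidden (parity, ΔS).
(d)–(e): allowed.
(d)–(f): forbidden (ΔJ).
(e)–(f): forbidden (parity).
Allowed pairs: 3 of 15.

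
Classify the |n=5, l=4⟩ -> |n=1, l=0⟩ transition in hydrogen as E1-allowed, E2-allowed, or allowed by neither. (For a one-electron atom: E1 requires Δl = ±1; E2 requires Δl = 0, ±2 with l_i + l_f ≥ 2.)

neither

Δl = 0 − 4 = -4; l_i + l_f = 4.
E1 (Δl = ±1): not satisfied.
E2 (Δl = 0,±2, l_i+l_f ≥ 2): not satisfied.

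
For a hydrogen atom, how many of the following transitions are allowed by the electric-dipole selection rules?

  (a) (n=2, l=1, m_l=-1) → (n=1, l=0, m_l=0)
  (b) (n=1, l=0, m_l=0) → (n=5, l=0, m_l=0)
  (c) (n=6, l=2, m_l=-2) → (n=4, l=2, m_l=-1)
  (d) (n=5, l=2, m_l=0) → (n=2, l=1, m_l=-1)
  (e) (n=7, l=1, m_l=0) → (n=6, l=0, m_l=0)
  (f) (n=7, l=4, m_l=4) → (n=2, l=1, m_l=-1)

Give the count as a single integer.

3

(a) allowed
(b) forbidden — Δl = +0 (E1 requires Δl = ±1)
(c) forbidden — Δl = +0 (E1 requires Δl = ±1)
(d) allowed
(e) allowed
(f) forbidden — Δl = -3 (E1 requires Δl = ±1); Δm_l = -5 (E1 requires Δm_l = 0, ±1)
Total allowed: 3 of 6.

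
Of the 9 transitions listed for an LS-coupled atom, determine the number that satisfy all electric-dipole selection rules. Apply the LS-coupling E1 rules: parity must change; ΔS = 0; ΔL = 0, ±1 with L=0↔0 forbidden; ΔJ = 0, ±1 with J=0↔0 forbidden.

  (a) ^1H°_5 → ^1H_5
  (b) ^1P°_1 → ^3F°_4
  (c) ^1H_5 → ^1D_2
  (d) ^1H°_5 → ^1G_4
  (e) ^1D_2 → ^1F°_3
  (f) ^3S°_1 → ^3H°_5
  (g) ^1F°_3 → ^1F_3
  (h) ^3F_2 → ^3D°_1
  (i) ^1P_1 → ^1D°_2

(a) allowed
(b) forbidden (parity, ΔS, ΔL, ΔJ fail)
(c) forbidden (parity, ΔL, ΔJ fail)
(d) allowed
(e) allowed
(f) forbidden (parity, ΔL, ΔJ fail)
(g) allowed
(h) allowed
(i) allowed
Total allowed: 6 of 9.

6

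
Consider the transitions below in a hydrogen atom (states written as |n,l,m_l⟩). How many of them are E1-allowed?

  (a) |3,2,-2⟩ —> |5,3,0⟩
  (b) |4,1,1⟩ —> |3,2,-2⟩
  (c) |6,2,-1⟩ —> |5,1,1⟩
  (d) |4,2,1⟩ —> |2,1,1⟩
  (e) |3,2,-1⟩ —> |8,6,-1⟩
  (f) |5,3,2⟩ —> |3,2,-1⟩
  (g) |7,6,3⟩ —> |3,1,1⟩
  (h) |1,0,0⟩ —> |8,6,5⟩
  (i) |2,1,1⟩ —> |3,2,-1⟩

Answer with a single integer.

1

(a) forbidden — Δm_l = +2 (E1 requires Δm_l = 0, ±1)
(b) forbidden — Δm_l = -3 (E1 requires Δm_l = 0, ±1)
(c) forbidden — Δm_l = +2 (E1 requires Δm_l = 0, ±1)
(d) allowed
(e) forbidden — Δl = +4 (E1 requires Δl = ±1)
(f) forbidden — Δm_l = -3 (E1 requires Δm_l = 0, ±1)
(g) forbidden — Δl = -5 (E1 requires Δl = ±1); Δm_l = -2 (E1 requires Δm_l = 0, ±1)
(h) forbidden — Δl = +6 (E1 requires Δl = ±1); Δm_l = +5 (E1 requires Δm_l = 0, ±1)
(i) forbidden — Δm_l = -2 (E1 requires Δm_l = 0, ±1)
Total allowed: 1 of 9.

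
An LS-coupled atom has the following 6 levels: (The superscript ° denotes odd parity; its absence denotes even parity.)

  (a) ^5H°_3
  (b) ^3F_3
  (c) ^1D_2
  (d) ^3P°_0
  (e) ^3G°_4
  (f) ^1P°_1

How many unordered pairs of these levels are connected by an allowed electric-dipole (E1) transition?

2

(a)–(b): forbidden (ΔS, ΔL).
(a)–(c): forbidden (ΔS, ΔL).
(a)–(d): forbidden (parity, ΔS, ΔL, ΔJ).
(a)–(e): forbidden (parity, ΔS).
(a)–(f): forbidden (parity, ΔS, ΔL, ΔJ).
(b)–(c): forbidden (parity, ΔS).
(b)–(d): forbidden (ΔL, ΔJ).
(b)–(e): allowed.
(b)–(f): forbidden (ΔS, ΔL, ΔJ).
(c)–(d): forbidden (ΔS, ΔJ).
(c)–(e): forbidden (ΔS, ΔL, ΔJ).
(c)–(f): allowed.
(d)–(e): forbidden (parity, ΔL, ΔJ).
(d)–(f): forbidden (parity, ΔS).
(e)–(f): forbidden (parity, ΔS, ΔL, ΔJ).
Allowed pairs: 2 of 15.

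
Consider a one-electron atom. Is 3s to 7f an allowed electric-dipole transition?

forbidden

Δl = 3 − 0 = +3; the E1 rule Δl = ±1 is ✗.
The transition is electric-dipole forbidden.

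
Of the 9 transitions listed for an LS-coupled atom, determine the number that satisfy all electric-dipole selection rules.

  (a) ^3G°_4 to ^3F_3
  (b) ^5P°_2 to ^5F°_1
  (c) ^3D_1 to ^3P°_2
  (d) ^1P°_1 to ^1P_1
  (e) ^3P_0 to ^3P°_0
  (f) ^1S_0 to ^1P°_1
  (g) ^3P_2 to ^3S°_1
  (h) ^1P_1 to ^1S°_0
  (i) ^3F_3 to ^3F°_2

7

(a) allowed
(b) forbidden (parity, ΔL fail)
(c) allowed
(d) allowed
(e) forbidden (ΔJ fails)
(f) allowed
(g) allowed
(h) allowed
(i) allowed
Total allowed: 7 of 9.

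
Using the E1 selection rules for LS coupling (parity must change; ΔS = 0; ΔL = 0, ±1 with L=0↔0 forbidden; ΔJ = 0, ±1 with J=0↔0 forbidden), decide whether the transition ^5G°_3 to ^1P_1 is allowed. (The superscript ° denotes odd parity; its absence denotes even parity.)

Parity must change: odd → even — satisfied.
ΔS = 0: S: 2 → 0 — violated.
ΔL = 0, ±1 (not L=0↔0): L: 4 → 1, ΔL = -3 — violated.
ΔJ = 0, ±1 (not J=0↔0): J: 3 → 1, ΔJ = -2 — violated.
Rule(s) violated: ΔS, ΔL, ΔJ.

forbidden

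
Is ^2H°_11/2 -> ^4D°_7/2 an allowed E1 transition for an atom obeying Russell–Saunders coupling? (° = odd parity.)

Initial level: S=1/2, L=5, J=11/2, parity odd. Final level: S=3/2, L=2, J=7/2, parity odd.
Parity must change: odd → odd — fails.
ΔS = 0: S: 1/2 → 3/2 — fails.
ΔL = 0, ±1 (not L=0↔0): L: 5 → 2, ΔL = -3 — fails.
ΔJ = 0, ±1 (not J=0↔0): J: 11/2 → 7/2, ΔJ = -2 — fails.
Rule(s) violated: parity, ΔS, ΔL, ΔJ.

forbidden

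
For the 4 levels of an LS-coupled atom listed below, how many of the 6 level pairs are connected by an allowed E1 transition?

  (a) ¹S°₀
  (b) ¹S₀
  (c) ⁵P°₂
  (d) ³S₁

(a)–(b): forbidden (ΔL, ΔJ).
(a)–(c): forbidden (parity, ΔS, ΔJ).
(a)–(d): forbidden (ΔS, ΔL).
(b)–(c): forbidden (ΔS, ΔJ).
(b)–(d): forbidden (parity, ΔS, ΔL).
(c)–(d): forbidden (ΔS).
Allowed pairs: 0 of 6.

0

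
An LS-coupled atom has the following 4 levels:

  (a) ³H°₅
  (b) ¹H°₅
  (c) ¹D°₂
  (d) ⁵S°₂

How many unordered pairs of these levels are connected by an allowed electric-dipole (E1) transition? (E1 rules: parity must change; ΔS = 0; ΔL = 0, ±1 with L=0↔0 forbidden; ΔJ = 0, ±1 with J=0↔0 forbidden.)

0

(a)–(b): forbidden (parity, ΔS).
(a)–(c): forbidden (parity, ΔS, ΔL, ΔJ).
(a)–(d): forbidden (parity, ΔS, ΔL, ΔJ).
(b)–(c): forbidden (parity, ΔL, ΔJ).
(b)–(d): forbidden (parity, ΔS, ΔL, ΔJ).
(c)–(d): forbidden (parity, ΔS, ΔL).
Allowed pairs: 0 of 6.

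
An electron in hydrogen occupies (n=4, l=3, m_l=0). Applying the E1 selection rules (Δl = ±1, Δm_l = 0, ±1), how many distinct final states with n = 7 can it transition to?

E1 requires Δl = ±1, so l_f ∈ {2, 4}; with 0 ≤ l_f ≤ n_f−1 = 6, the allowed l_f values are {2, 4}.
For l_f = 2: m_f ∈ {m_i−1, m_i, m_i+1} ∩ [−2, 2] = {-1, 0, 1} → 3 states.
For l_f = 4: m_f ∈ {m_i−1, m_i, m_i+1} ∩ [−4, 4] = {-1, 0, 1} → 3 states.
Total: 6.

6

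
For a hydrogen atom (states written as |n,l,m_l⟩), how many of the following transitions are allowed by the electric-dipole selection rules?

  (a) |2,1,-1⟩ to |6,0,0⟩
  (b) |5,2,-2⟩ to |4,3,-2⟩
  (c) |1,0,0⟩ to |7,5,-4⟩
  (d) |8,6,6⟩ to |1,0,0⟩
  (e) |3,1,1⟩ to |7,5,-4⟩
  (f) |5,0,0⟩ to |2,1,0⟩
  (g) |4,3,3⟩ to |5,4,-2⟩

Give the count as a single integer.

(a) allowed
(b) allowed
(c) forbidden — Δl = +5 (E1 requires Δl = ±1); Δm_l = -4 (E1 requires Δm_l = 0, ±1)
(d) forbidden — Δl = -6 (E1 requires Δl = ±1); Δm_l = -6 (E1 requires Δm_l = 0, ±1)
(e) forbidden — Δl = +4 (E1 requires Δl = ±1); Δm_l = -5 (E1 requires Δm_l = 0, ±1)
(f) allowed
(g) forbidden — Δm_l = -5 (E1 requires Δm_l = 0, ±1)
Total allowed: 3 of 7.

3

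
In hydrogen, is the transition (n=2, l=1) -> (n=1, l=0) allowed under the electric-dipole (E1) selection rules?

allowed

Initial l = 1, final l = 0, so Δl = -1. E1 requires Δl = ±1: passes.
All E1 selection rules are satisfied.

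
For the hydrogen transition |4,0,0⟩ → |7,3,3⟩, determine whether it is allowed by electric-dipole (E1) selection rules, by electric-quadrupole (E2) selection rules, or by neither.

neither

Δl = 3 − 0 = +3; l_i + l_f = 3.
Δm_l = +3.
E1 (Δl = ±1, |Δm_l| ≤ 1): not satisfied.
E2 (Δl = 0,±2, l_i+l_f ≥ 2, |Δm_l| ≤ 2): not satisfied.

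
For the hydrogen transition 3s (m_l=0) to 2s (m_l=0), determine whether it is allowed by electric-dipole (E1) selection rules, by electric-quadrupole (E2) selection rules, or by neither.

Δl = 0 − 0 = +0; l_i + l_f = 0.
Δm_l = +0.
E1 (Δl = ±1, |Δm_l| ≤ 1): not satisfied.
E2 (Δl = 0,±2, l_i+l_f ≥ 2, |Δm_l| ≤ 2): not satisfied.

neither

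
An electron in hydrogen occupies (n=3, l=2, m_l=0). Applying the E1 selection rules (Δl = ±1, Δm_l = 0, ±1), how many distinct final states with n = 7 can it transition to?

6

E1 requires Δl = ±1, so l_f ∈ {1, 3}; with 0 ≤ l_f ≤ n_f−1 = 6, the allowed l_f values are {1, 3}.
For l_f = 1: m_f ∈ {m_i−1, m_i, m_i+1} ∩ [−1, 1] = {-1, 0, 1} → 3 states.
For l_f = 3: m_f ∈ {m_i−1, m_i, m_i+1} ∩ [−3, 3] = {-1, 0, 1} → 3 states.
Total: 6.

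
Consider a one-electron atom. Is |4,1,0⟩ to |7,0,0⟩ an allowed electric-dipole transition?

Initial l = 1, final l = 0, so Δl = -1. E1 requires Δl = ±1: ✓.
Δm_l = 0 − (0) = +0. E1 requires Δm_l = 0, ±1: ✓.
All E1 selection rules are satisfied.

allowed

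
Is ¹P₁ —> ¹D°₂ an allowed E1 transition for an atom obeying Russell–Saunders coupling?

Initial level: S=0, L=1, J=1, parity even. Final level: S=0, L=2, J=2, parity odd.
Parity must change: even → odd — ok.
ΔS = 0: S: 0 → 0 — ok.
ΔL = 0, ±1 (not L=0↔0): L: 1 → 2, ΔL = +1 — ok.
ΔJ = 0, ±1 (not J=0↔0): J: 1 → 2, ΔJ = +1 — ok.
All four E1 rules are satisfied.

allowed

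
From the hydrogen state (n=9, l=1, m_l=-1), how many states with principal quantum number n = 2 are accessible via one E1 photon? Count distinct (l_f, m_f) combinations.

E1 requires Δl = ±1, so l_f ∈ {0, 2}; with 0 ≤ l_f ≤ n_f−1 = 1, the allowed l_f values are {0}.
For l_f = 0: m_f ∈ {m_i−1, m_i, m_i+1} ∩ [−0, 0] = {0} → 1 state.
Total: 1.

1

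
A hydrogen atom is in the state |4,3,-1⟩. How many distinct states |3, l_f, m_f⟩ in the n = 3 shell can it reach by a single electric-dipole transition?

3

E1 requires Δl = ±1, so l_f ∈ {2, 4}; with 0 ≤ l_f ≤ n_f−1 = 2, the allowed l_f values are {2}.
For l_f = 2: m_f ∈ {m_i−1, m_i, m_i+1} ∩ [−2, 2] = {-2, -1, 0} → 3 states.
Total: 3.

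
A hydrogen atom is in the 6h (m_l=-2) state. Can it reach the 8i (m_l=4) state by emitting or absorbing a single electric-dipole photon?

Δl = 6 − 5 = +1; the E1 rule Δl = ±1 is satisfied.
m_l: -2 → 4 (Δm_l = +6). |Δm_l| ≤ 1 violated.
The transition is electric-dipole forbidden.

forbidden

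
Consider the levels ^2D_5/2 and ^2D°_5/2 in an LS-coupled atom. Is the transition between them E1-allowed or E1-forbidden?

Reading off the term symbols: S 1/2→1/2, L 2→2, J 5/2→5/2, parity even→odd.
ΔS = 0: S: 1/2 → 1/2 — satisfied.
ΔJ = 0, ±1 (not J=0↔0): J: 5/2 → 5/2, ΔJ = +0 — satisfied.
Parity must change: even → odd — satisfied.
ΔL = 0, ±1 (not L=0↔0): L: 2 → 2, ΔL = +0 — satisfied.
All four E1 rules are satisfied.

allowed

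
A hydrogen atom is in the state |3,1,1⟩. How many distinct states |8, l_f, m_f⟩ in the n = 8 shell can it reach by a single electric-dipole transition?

E1 requires Δl = ±1, so l_f ∈ {0, 2}; with 0 ≤ l_f ≤ n_f−1 = 7, the allowed l_f values are {0, 2}.
For l_f = 0: m_f ∈ {m_i−1, m_i, m_i+1} ∩ [−0, 0] = {0} → 1 state.
For l_f = 2: m_f ∈ {m_i−1, m_i, m_i+1} ∩ [−2, 2] = {0, 1, 2} → 3 states.
Total: 4.

4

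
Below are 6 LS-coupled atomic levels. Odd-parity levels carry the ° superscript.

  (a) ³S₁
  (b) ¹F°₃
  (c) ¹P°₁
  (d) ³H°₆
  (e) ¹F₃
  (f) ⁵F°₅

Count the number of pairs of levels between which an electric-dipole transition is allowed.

(a)–(b): forbidden (ΔS, ΔL, ΔJ).
(a)–(c): forbidden (ΔS).
(a)–(d): forbidden (ΔL, ΔJ).
(a)–(e): forbidden (parity, ΔS, ΔL, ΔJ).
(a)–(f): forbidden (ΔS, ΔL, ΔJ).
(b)–(c): forbidden (parity, ΔL, ΔJ).
(b)–(d): forbidden (parity, ΔS, ΔL, ΔJ).
(b)–(e): allowed.
(b)–(f): forbidden (parity, ΔS, ΔJ).
(c)–(d): forbidden (parity, ΔS, ΔL, ΔJ).
(c)–(e): forbidden (ΔL, ΔJ).
(c)–(f): forbidden (parity, ΔS, ΔL, ΔJ).
(d)–(e): forbidden (ΔS, ΔL, ΔJ).
(d)–(f): forbidden (parity, ΔS, ΔL).
(e)–(f): forbidden (ΔS, ΔJ).
Allowed pairs: 1 of 15.

1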